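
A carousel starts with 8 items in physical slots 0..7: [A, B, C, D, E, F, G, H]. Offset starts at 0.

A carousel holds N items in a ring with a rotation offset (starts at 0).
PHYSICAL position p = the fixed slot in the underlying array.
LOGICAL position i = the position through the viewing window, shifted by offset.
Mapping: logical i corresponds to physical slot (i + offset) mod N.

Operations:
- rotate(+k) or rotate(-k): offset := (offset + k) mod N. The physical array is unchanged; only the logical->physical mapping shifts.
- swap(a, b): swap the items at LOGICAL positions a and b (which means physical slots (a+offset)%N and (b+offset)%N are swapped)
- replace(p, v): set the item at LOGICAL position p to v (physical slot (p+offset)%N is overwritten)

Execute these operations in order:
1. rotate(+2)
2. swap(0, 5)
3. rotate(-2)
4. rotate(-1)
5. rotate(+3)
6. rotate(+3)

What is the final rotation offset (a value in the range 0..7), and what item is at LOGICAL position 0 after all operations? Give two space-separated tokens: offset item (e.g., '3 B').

Answer: 5 F

Derivation:
After op 1 (rotate(+2)): offset=2, physical=[A,B,C,D,E,F,G,H], logical=[C,D,E,F,G,H,A,B]
After op 2 (swap(0, 5)): offset=2, physical=[A,B,H,D,E,F,G,C], logical=[H,D,E,F,G,C,A,B]
After op 3 (rotate(-2)): offset=0, physical=[A,B,H,D,E,F,G,C], logical=[A,B,H,D,E,F,G,C]
After op 4 (rotate(-1)): offset=7, physical=[A,B,H,D,E,F,G,C], logical=[C,A,B,H,D,E,F,G]
After op 5 (rotate(+3)): offset=2, physical=[A,B,H,D,E,F,G,C], logical=[H,D,E,F,G,C,A,B]
After op 6 (rotate(+3)): offset=5, physical=[A,B,H,D,E,F,G,C], logical=[F,G,C,A,B,H,D,E]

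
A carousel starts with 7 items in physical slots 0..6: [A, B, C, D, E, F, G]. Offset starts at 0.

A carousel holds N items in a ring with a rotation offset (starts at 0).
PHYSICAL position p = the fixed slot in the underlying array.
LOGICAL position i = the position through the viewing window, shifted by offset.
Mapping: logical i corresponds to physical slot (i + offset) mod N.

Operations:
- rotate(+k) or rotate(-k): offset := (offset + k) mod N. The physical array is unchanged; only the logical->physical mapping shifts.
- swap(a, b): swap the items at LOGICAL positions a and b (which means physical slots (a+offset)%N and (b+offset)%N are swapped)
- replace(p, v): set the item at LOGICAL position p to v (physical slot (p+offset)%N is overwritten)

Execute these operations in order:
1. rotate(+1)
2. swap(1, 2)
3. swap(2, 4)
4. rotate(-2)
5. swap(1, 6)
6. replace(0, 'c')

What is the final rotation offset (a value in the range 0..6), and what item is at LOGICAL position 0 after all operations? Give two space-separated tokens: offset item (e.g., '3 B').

Answer: 6 c

Derivation:
After op 1 (rotate(+1)): offset=1, physical=[A,B,C,D,E,F,G], logical=[B,C,D,E,F,G,A]
After op 2 (swap(1, 2)): offset=1, physical=[A,B,D,C,E,F,G], logical=[B,D,C,E,F,G,A]
After op 3 (swap(2, 4)): offset=1, physical=[A,B,D,F,E,C,G], logical=[B,D,F,E,C,G,A]
After op 4 (rotate(-2)): offset=6, physical=[A,B,D,F,E,C,G], logical=[G,A,B,D,F,E,C]
After op 5 (swap(1, 6)): offset=6, physical=[C,B,D,F,E,A,G], logical=[G,C,B,D,F,E,A]
After op 6 (replace(0, 'c')): offset=6, physical=[C,B,D,F,E,A,c], logical=[c,C,B,D,F,E,A]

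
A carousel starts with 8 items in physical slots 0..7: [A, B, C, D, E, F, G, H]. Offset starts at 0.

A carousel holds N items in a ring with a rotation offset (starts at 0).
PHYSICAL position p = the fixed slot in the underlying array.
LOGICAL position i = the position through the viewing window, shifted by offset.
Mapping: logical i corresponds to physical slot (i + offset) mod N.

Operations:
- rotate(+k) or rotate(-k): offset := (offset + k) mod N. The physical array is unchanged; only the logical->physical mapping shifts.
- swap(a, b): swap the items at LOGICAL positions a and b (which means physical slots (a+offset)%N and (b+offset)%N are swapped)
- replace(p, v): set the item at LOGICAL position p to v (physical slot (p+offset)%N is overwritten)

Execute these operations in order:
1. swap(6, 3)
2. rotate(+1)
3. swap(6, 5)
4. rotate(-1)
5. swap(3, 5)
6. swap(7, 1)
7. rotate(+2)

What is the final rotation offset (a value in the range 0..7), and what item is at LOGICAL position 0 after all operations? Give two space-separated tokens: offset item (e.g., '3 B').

Answer: 2 C

Derivation:
After op 1 (swap(6, 3)): offset=0, physical=[A,B,C,G,E,F,D,H], logical=[A,B,C,G,E,F,D,H]
After op 2 (rotate(+1)): offset=1, physical=[A,B,C,G,E,F,D,H], logical=[B,C,G,E,F,D,H,A]
After op 3 (swap(6, 5)): offset=1, physical=[A,B,C,G,E,F,H,D], logical=[B,C,G,E,F,H,D,A]
After op 4 (rotate(-1)): offset=0, physical=[A,B,C,G,E,F,H,D], logical=[A,B,C,G,E,F,H,D]
After op 5 (swap(3, 5)): offset=0, physical=[A,B,C,F,E,G,H,D], logical=[A,B,C,F,E,G,H,D]
After op 6 (swap(7, 1)): offset=0, physical=[A,D,C,F,E,G,H,B], logical=[A,D,C,F,E,G,H,B]
After op 7 (rotate(+2)): offset=2, physical=[A,D,C,F,E,G,H,B], logical=[C,F,E,G,H,B,A,D]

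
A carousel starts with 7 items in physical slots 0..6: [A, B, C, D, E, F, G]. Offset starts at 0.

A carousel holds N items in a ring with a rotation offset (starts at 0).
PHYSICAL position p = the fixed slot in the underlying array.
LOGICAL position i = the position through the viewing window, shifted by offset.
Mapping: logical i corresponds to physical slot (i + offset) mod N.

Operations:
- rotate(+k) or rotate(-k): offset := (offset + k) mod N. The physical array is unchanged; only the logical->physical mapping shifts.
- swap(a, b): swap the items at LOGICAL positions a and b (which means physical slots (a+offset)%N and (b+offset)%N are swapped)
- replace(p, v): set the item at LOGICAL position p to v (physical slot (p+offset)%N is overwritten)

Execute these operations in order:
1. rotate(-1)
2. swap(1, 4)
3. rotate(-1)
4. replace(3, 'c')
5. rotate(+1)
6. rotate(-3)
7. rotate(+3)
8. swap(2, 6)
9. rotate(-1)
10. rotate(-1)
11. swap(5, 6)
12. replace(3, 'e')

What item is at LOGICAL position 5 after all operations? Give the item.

After op 1 (rotate(-1)): offset=6, physical=[A,B,C,D,E,F,G], logical=[G,A,B,C,D,E,F]
After op 2 (swap(1, 4)): offset=6, physical=[D,B,C,A,E,F,G], logical=[G,D,B,C,A,E,F]
After op 3 (rotate(-1)): offset=5, physical=[D,B,C,A,E,F,G], logical=[F,G,D,B,C,A,E]
After op 4 (replace(3, 'c')): offset=5, physical=[D,c,C,A,E,F,G], logical=[F,G,D,c,C,A,E]
After op 5 (rotate(+1)): offset=6, physical=[D,c,C,A,E,F,G], logical=[G,D,c,C,A,E,F]
After op 6 (rotate(-3)): offset=3, physical=[D,c,C,A,E,F,G], logical=[A,E,F,G,D,c,C]
After op 7 (rotate(+3)): offset=6, physical=[D,c,C,A,E,F,G], logical=[G,D,c,C,A,E,F]
After op 8 (swap(2, 6)): offset=6, physical=[D,F,C,A,E,c,G], logical=[G,D,F,C,A,E,c]
After op 9 (rotate(-1)): offset=5, physical=[D,F,C,A,E,c,G], logical=[c,G,D,F,C,A,E]
After op 10 (rotate(-1)): offset=4, physical=[D,F,C,A,E,c,G], logical=[E,c,G,D,F,C,A]
After op 11 (swap(5, 6)): offset=4, physical=[D,F,A,C,E,c,G], logical=[E,c,G,D,F,A,C]
After op 12 (replace(3, 'e')): offset=4, physical=[e,F,A,C,E,c,G], logical=[E,c,G,e,F,A,C]

Answer: A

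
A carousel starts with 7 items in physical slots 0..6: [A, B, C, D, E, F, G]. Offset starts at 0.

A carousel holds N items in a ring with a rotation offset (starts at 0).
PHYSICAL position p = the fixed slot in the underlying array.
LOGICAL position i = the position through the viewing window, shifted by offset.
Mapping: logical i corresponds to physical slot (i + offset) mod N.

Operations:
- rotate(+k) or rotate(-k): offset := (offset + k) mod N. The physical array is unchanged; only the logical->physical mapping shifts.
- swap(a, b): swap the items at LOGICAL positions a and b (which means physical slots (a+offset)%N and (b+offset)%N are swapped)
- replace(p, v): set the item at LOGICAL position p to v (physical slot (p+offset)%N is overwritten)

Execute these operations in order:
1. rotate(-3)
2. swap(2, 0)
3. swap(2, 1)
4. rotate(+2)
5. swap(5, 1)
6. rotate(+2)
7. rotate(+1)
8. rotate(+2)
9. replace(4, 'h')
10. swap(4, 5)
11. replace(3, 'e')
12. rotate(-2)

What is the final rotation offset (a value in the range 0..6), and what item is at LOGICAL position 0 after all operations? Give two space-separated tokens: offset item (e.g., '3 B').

Answer: 2 h

Derivation:
After op 1 (rotate(-3)): offset=4, physical=[A,B,C,D,E,F,G], logical=[E,F,G,A,B,C,D]
After op 2 (swap(2, 0)): offset=4, physical=[A,B,C,D,G,F,E], logical=[G,F,E,A,B,C,D]
After op 3 (swap(2, 1)): offset=4, physical=[A,B,C,D,G,E,F], logical=[G,E,F,A,B,C,D]
After op 4 (rotate(+2)): offset=6, physical=[A,B,C,D,G,E,F], logical=[F,A,B,C,D,G,E]
After op 5 (swap(5, 1)): offset=6, physical=[G,B,C,D,A,E,F], logical=[F,G,B,C,D,A,E]
After op 6 (rotate(+2)): offset=1, physical=[G,B,C,D,A,E,F], logical=[B,C,D,A,E,F,G]
After op 7 (rotate(+1)): offset=2, physical=[G,B,C,D,A,E,F], logical=[C,D,A,E,F,G,B]
After op 8 (rotate(+2)): offset=4, physical=[G,B,C,D,A,E,F], logical=[A,E,F,G,B,C,D]
After op 9 (replace(4, 'h')): offset=4, physical=[G,h,C,D,A,E,F], logical=[A,E,F,G,h,C,D]
After op 10 (swap(4, 5)): offset=4, physical=[G,C,h,D,A,E,F], logical=[A,E,F,G,C,h,D]
After op 11 (replace(3, 'e')): offset=4, physical=[e,C,h,D,A,E,F], logical=[A,E,F,e,C,h,D]
After op 12 (rotate(-2)): offset=2, physical=[e,C,h,D,A,E,F], logical=[h,D,A,E,F,e,C]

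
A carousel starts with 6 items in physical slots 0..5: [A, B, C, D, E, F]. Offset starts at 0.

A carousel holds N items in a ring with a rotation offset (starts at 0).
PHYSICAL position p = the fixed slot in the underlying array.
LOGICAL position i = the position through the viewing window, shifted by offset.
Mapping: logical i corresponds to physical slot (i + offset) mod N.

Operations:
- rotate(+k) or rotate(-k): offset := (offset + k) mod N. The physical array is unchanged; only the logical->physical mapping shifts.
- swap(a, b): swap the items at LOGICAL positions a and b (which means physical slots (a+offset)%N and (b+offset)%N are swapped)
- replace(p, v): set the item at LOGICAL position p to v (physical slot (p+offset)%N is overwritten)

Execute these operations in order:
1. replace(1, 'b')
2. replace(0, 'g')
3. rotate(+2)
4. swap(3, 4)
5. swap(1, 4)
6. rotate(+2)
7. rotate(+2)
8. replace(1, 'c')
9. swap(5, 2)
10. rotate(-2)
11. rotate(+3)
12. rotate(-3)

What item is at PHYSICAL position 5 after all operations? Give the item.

After op 1 (replace(1, 'b')): offset=0, physical=[A,b,C,D,E,F], logical=[A,b,C,D,E,F]
After op 2 (replace(0, 'g')): offset=0, physical=[g,b,C,D,E,F], logical=[g,b,C,D,E,F]
After op 3 (rotate(+2)): offset=2, physical=[g,b,C,D,E,F], logical=[C,D,E,F,g,b]
After op 4 (swap(3, 4)): offset=2, physical=[F,b,C,D,E,g], logical=[C,D,E,g,F,b]
After op 5 (swap(1, 4)): offset=2, physical=[D,b,C,F,E,g], logical=[C,F,E,g,D,b]
After op 6 (rotate(+2)): offset=4, physical=[D,b,C,F,E,g], logical=[E,g,D,b,C,F]
After op 7 (rotate(+2)): offset=0, physical=[D,b,C,F,E,g], logical=[D,b,C,F,E,g]
After op 8 (replace(1, 'c')): offset=0, physical=[D,c,C,F,E,g], logical=[D,c,C,F,E,g]
After op 9 (swap(5, 2)): offset=0, physical=[D,c,g,F,E,C], logical=[D,c,g,F,E,C]
After op 10 (rotate(-2)): offset=4, physical=[D,c,g,F,E,C], logical=[E,C,D,c,g,F]
After op 11 (rotate(+3)): offset=1, physical=[D,c,g,F,E,C], logical=[c,g,F,E,C,D]
After op 12 (rotate(-3)): offset=4, physical=[D,c,g,F,E,C], logical=[E,C,D,c,g,F]

Answer: C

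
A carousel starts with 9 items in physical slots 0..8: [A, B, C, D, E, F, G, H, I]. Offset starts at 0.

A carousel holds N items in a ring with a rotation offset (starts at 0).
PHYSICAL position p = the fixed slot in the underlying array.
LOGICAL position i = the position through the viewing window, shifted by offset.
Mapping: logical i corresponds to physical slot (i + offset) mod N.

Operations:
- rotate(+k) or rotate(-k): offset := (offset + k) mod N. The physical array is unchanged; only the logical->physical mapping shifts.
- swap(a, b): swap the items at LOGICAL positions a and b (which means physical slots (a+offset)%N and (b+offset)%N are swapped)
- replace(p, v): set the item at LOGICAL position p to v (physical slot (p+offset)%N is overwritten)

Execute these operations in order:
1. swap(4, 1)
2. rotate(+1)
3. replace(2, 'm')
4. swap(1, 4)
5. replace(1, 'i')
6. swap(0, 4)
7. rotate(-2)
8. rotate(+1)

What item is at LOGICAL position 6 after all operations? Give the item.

After op 1 (swap(4, 1)): offset=0, physical=[A,E,C,D,B,F,G,H,I], logical=[A,E,C,D,B,F,G,H,I]
After op 2 (rotate(+1)): offset=1, physical=[A,E,C,D,B,F,G,H,I], logical=[E,C,D,B,F,G,H,I,A]
After op 3 (replace(2, 'm')): offset=1, physical=[A,E,C,m,B,F,G,H,I], logical=[E,C,m,B,F,G,H,I,A]
After op 4 (swap(1, 4)): offset=1, physical=[A,E,F,m,B,C,G,H,I], logical=[E,F,m,B,C,G,H,I,A]
After op 5 (replace(1, 'i')): offset=1, physical=[A,E,i,m,B,C,G,H,I], logical=[E,i,m,B,C,G,H,I,A]
After op 6 (swap(0, 4)): offset=1, physical=[A,C,i,m,B,E,G,H,I], logical=[C,i,m,B,E,G,H,I,A]
After op 7 (rotate(-2)): offset=8, physical=[A,C,i,m,B,E,G,H,I], logical=[I,A,C,i,m,B,E,G,H]
After op 8 (rotate(+1)): offset=0, physical=[A,C,i,m,B,E,G,H,I], logical=[A,C,i,m,B,E,G,H,I]

Answer: G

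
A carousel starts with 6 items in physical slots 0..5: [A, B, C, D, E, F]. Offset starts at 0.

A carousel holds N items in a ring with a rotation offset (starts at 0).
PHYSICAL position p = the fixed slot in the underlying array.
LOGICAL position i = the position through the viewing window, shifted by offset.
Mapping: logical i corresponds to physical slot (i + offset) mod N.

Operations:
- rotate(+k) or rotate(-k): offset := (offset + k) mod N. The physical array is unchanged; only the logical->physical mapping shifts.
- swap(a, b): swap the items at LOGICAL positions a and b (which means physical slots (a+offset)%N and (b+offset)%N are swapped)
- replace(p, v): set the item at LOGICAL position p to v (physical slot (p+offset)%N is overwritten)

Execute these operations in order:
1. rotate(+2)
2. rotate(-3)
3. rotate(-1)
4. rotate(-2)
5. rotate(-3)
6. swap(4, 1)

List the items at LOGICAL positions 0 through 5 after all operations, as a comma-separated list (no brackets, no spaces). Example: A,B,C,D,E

Answer: F,D,B,C,A,E

Derivation:
After op 1 (rotate(+2)): offset=2, physical=[A,B,C,D,E,F], logical=[C,D,E,F,A,B]
After op 2 (rotate(-3)): offset=5, physical=[A,B,C,D,E,F], logical=[F,A,B,C,D,E]
After op 3 (rotate(-1)): offset=4, physical=[A,B,C,D,E,F], logical=[E,F,A,B,C,D]
After op 4 (rotate(-2)): offset=2, physical=[A,B,C,D,E,F], logical=[C,D,E,F,A,B]
After op 5 (rotate(-3)): offset=5, physical=[A,B,C,D,E,F], logical=[F,A,B,C,D,E]
After op 6 (swap(4, 1)): offset=5, physical=[D,B,C,A,E,F], logical=[F,D,B,C,A,E]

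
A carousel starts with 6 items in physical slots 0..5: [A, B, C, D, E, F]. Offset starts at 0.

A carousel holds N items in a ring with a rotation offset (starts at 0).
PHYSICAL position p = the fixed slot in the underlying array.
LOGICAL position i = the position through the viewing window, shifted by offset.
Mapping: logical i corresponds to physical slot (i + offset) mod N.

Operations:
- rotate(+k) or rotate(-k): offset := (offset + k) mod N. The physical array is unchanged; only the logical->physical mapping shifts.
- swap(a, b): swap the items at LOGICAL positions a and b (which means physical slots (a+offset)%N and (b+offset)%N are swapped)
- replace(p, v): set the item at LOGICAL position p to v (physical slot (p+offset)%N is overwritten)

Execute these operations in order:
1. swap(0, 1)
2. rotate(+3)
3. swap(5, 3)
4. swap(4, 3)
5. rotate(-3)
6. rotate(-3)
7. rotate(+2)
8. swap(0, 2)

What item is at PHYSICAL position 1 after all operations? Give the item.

Answer: F

Derivation:
After op 1 (swap(0, 1)): offset=0, physical=[B,A,C,D,E,F], logical=[B,A,C,D,E,F]
After op 2 (rotate(+3)): offset=3, physical=[B,A,C,D,E,F], logical=[D,E,F,B,A,C]
After op 3 (swap(5, 3)): offset=3, physical=[C,A,B,D,E,F], logical=[D,E,F,C,A,B]
After op 4 (swap(4, 3)): offset=3, physical=[A,C,B,D,E,F], logical=[D,E,F,A,C,B]
After op 5 (rotate(-3)): offset=0, physical=[A,C,B,D,E,F], logical=[A,C,B,D,E,F]
After op 6 (rotate(-3)): offset=3, physical=[A,C,B,D,E,F], logical=[D,E,F,A,C,B]
After op 7 (rotate(+2)): offset=5, physical=[A,C,B,D,E,F], logical=[F,A,C,B,D,E]
After op 8 (swap(0, 2)): offset=5, physical=[A,F,B,D,E,C], logical=[C,A,F,B,D,E]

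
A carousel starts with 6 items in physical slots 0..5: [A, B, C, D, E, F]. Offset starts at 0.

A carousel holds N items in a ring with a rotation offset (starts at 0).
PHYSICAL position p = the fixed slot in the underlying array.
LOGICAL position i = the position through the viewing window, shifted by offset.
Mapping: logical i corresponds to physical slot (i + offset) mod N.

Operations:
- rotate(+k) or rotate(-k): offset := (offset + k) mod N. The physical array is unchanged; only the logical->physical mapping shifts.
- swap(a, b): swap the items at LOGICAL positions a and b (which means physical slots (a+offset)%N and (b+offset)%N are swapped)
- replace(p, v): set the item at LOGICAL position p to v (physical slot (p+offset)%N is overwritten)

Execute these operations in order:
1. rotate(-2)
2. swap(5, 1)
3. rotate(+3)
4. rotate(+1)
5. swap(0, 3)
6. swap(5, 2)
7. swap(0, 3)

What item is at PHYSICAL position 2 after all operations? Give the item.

Answer: C

Derivation:
After op 1 (rotate(-2)): offset=4, physical=[A,B,C,D,E,F], logical=[E,F,A,B,C,D]
After op 2 (swap(5, 1)): offset=4, physical=[A,B,C,F,E,D], logical=[E,D,A,B,C,F]
After op 3 (rotate(+3)): offset=1, physical=[A,B,C,F,E,D], logical=[B,C,F,E,D,A]
After op 4 (rotate(+1)): offset=2, physical=[A,B,C,F,E,D], logical=[C,F,E,D,A,B]
After op 5 (swap(0, 3)): offset=2, physical=[A,B,D,F,E,C], logical=[D,F,E,C,A,B]
After op 6 (swap(5, 2)): offset=2, physical=[A,E,D,F,B,C], logical=[D,F,B,C,A,E]
After op 7 (swap(0, 3)): offset=2, physical=[A,E,C,F,B,D], logical=[C,F,B,D,A,E]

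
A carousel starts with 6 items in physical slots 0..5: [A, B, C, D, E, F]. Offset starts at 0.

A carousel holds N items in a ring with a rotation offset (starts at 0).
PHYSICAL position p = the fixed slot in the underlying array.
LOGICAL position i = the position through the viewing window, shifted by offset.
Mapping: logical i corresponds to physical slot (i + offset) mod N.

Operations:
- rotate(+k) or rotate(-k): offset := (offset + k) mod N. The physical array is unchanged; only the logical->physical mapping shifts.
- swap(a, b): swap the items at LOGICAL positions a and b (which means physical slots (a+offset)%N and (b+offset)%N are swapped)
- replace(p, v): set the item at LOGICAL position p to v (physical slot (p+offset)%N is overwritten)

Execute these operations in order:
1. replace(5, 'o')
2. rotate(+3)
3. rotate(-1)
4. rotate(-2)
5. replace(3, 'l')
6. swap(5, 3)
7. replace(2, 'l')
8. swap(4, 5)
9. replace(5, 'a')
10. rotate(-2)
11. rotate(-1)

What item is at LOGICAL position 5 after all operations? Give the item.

After op 1 (replace(5, 'o')): offset=0, physical=[A,B,C,D,E,o], logical=[A,B,C,D,E,o]
After op 2 (rotate(+3)): offset=3, physical=[A,B,C,D,E,o], logical=[D,E,o,A,B,C]
After op 3 (rotate(-1)): offset=2, physical=[A,B,C,D,E,o], logical=[C,D,E,o,A,B]
After op 4 (rotate(-2)): offset=0, physical=[A,B,C,D,E,o], logical=[A,B,C,D,E,o]
After op 5 (replace(3, 'l')): offset=0, physical=[A,B,C,l,E,o], logical=[A,B,C,l,E,o]
After op 6 (swap(5, 3)): offset=0, physical=[A,B,C,o,E,l], logical=[A,B,C,o,E,l]
After op 7 (replace(2, 'l')): offset=0, physical=[A,B,l,o,E,l], logical=[A,B,l,o,E,l]
After op 8 (swap(4, 5)): offset=0, physical=[A,B,l,o,l,E], logical=[A,B,l,o,l,E]
After op 9 (replace(5, 'a')): offset=0, physical=[A,B,l,o,l,a], logical=[A,B,l,o,l,a]
After op 10 (rotate(-2)): offset=4, physical=[A,B,l,o,l,a], logical=[l,a,A,B,l,o]
After op 11 (rotate(-1)): offset=3, physical=[A,B,l,o,l,a], logical=[o,l,a,A,B,l]

Answer: l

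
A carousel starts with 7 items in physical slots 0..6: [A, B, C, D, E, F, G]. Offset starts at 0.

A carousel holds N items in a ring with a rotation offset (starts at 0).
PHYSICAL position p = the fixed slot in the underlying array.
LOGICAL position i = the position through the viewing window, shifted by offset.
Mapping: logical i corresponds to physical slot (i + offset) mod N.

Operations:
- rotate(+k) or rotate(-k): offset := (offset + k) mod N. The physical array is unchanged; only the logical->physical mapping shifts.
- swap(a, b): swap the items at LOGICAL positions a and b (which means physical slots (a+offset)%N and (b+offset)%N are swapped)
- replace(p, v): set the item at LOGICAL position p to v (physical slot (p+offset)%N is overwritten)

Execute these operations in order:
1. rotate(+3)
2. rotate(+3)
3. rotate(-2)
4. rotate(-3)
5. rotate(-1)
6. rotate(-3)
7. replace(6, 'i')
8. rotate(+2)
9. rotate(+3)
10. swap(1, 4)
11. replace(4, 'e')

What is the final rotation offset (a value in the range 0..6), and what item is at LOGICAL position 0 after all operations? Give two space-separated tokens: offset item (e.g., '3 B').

Answer: 2 C

Derivation:
After op 1 (rotate(+3)): offset=3, physical=[A,B,C,D,E,F,G], logical=[D,E,F,G,A,B,C]
After op 2 (rotate(+3)): offset=6, physical=[A,B,C,D,E,F,G], logical=[G,A,B,C,D,E,F]
After op 3 (rotate(-2)): offset=4, physical=[A,B,C,D,E,F,G], logical=[E,F,G,A,B,C,D]
After op 4 (rotate(-3)): offset=1, physical=[A,B,C,D,E,F,G], logical=[B,C,D,E,F,G,A]
After op 5 (rotate(-1)): offset=0, physical=[A,B,C,D,E,F,G], logical=[A,B,C,D,E,F,G]
After op 6 (rotate(-3)): offset=4, physical=[A,B,C,D,E,F,G], logical=[E,F,G,A,B,C,D]
After op 7 (replace(6, 'i')): offset=4, physical=[A,B,C,i,E,F,G], logical=[E,F,G,A,B,C,i]
After op 8 (rotate(+2)): offset=6, physical=[A,B,C,i,E,F,G], logical=[G,A,B,C,i,E,F]
After op 9 (rotate(+3)): offset=2, physical=[A,B,C,i,E,F,G], logical=[C,i,E,F,G,A,B]
After op 10 (swap(1, 4)): offset=2, physical=[A,B,C,G,E,F,i], logical=[C,G,E,F,i,A,B]
After op 11 (replace(4, 'e')): offset=2, physical=[A,B,C,G,E,F,e], logical=[C,G,E,F,e,A,B]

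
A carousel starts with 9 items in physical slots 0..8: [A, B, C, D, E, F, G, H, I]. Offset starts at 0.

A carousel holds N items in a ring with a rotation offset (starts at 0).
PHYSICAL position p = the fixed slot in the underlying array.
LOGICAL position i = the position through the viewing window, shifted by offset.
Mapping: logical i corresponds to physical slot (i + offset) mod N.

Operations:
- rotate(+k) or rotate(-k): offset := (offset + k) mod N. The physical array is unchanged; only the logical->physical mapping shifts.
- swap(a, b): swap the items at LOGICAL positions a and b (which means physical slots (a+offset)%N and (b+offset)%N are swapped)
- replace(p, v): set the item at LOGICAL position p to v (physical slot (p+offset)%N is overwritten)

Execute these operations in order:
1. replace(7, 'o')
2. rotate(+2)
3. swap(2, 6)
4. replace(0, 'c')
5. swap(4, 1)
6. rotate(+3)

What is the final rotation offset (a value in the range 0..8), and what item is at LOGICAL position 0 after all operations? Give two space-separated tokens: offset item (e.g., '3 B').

After op 1 (replace(7, 'o')): offset=0, physical=[A,B,C,D,E,F,G,o,I], logical=[A,B,C,D,E,F,G,o,I]
After op 2 (rotate(+2)): offset=2, physical=[A,B,C,D,E,F,G,o,I], logical=[C,D,E,F,G,o,I,A,B]
After op 3 (swap(2, 6)): offset=2, physical=[A,B,C,D,I,F,G,o,E], logical=[C,D,I,F,G,o,E,A,B]
After op 4 (replace(0, 'c')): offset=2, physical=[A,B,c,D,I,F,G,o,E], logical=[c,D,I,F,G,o,E,A,B]
After op 5 (swap(4, 1)): offset=2, physical=[A,B,c,G,I,F,D,o,E], logical=[c,G,I,F,D,o,E,A,B]
After op 6 (rotate(+3)): offset=5, physical=[A,B,c,G,I,F,D,o,E], logical=[F,D,o,E,A,B,c,G,I]

Answer: 5 F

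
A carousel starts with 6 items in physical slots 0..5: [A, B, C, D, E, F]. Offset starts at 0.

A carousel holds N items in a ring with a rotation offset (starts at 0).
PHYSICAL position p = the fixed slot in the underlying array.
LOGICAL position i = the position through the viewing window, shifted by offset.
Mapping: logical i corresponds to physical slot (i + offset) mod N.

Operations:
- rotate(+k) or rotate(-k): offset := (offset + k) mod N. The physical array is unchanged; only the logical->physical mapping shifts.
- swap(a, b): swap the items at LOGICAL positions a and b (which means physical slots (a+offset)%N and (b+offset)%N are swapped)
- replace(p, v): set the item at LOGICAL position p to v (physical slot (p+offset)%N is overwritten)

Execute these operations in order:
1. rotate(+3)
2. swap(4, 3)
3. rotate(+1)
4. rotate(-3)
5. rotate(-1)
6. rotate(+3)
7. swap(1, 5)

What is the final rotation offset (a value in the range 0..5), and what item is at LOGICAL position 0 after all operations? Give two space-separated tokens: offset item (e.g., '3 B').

After op 1 (rotate(+3)): offset=3, physical=[A,B,C,D,E,F], logical=[D,E,F,A,B,C]
After op 2 (swap(4, 3)): offset=3, physical=[B,A,C,D,E,F], logical=[D,E,F,B,A,C]
After op 3 (rotate(+1)): offset=4, physical=[B,A,C,D,E,F], logical=[E,F,B,A,C,D]
After op 4 (rotate(-3)): offset=1, physical=[B,A,C,D,E,F], logical=[A,C,D,E,F,B]
After op 5 (rotate(-1)): offset=0, physical=[B,A,C,D,E,F], logical=[B,A,C,D,E,F]
After op 6 (rotate(+3)): offset=3, physical=[B,A,C,D,E,F], logical=[D,E,F,B,A,C]
After op 7 (swap(1, 5)): offset=3, physical=[B,A,E,D,C,F], logical=[D,C,F,B,A,E]

Answer: 3 D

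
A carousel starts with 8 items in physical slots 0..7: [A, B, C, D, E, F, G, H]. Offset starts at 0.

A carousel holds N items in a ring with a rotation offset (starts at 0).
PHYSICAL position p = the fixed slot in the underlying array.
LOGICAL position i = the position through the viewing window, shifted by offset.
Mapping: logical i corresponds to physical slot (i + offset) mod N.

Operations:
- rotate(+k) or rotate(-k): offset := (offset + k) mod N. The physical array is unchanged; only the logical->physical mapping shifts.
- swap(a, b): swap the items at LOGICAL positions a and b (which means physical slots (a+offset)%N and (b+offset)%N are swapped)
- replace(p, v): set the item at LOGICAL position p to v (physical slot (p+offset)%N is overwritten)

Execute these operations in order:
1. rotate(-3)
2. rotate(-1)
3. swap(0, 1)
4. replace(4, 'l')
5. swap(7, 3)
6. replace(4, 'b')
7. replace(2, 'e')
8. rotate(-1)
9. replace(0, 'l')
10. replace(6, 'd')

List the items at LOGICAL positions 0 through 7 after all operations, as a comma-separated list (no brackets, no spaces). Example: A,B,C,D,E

After op 1 (rotate(-3)): offset=5, physical=[A,B,C,D,E,F,G,H], logical=[F,G,H,A,B,C,D,E]
After op 2 (rotate(-1)): offset=4, physical=[A,B,C,D,E,F,G,H], logical=[E,F,G,H,A,B,C,D]
After op 3 (swap(0, 1)): offset=4, physical=[A,B,C,D,F,E,G,H], logical=[F,E,G,H,A,B,C,D]
After op 4 (replace(4, 'l')): offset=4, physical=[l,B,C,D,F,E,G,H], logical=[F,E,G,H,l,B,C,D]
After op 5 (swap(7, 3)): offset=4, physical=[l,B,C,H,F,E,G,D], logical=[F,E,G,D,l,B,C,H]
After op 6 (replace(4, 'b')): offset=4, physical=[b,B,C,H,F,E,G,D], logical=[F,E,G,D,b,B,C,H]
After op 7 (replace(2, 'e')): offset=4, physical=[b,B,C,H,F,E,e,D], logical=[F,E,e,D,b,B,C,H]
After op 8 (rotate(-1)): offset=3, physical=[b,B,C,H,F,E,e,D], logical=[H,F,E,e,D,b,B,C]
After op 9 (replace(0, 'l')): offset=3, physical=[b,B,C,l,F,E,e,D], logical=[l,F,E,e,D,b,B,C]
After op 10 (replace(6, 'd')): offset=3, physical=[b,d,C,l,F,E,e,D], logical=[l,F,E,e,D,b,d,C]

Answer: l,F,E,e,D,b,d,C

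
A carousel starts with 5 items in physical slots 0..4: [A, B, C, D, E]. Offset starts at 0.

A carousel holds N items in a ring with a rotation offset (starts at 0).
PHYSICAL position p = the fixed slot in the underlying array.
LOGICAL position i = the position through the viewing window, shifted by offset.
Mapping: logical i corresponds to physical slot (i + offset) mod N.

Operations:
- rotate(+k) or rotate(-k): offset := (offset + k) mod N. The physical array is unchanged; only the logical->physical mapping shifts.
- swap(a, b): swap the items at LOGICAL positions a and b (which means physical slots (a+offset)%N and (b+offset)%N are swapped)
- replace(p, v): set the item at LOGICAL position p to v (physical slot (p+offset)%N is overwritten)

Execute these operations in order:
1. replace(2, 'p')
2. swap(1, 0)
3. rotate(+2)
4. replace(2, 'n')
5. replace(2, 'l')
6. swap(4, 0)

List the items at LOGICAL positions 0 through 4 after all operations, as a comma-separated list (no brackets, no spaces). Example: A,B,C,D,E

Answer: A,D,l,B,p

Derivation:
After op 1 (replace(2, 'p')): offset=0, physical=[A,B,p,D,E], logical=[A,B,p,D,E]
After op 2 (swap(1, 0)): offset=0, physical=[B,A,p,D,E], logical=[B,A,p,D,E]
After op 3 (rotate(+2)): offset=2, physical=[B,A,p,D,E], logical=[p,D,E,B,A]
After op 4 (replace(2, 'n')): offset=2, physical=[B,A,p,D,n], logical=[p,D,n,B,A]
After op 5 (replace(2, 'l')): offset=2, physical=[B,A,p,D,l], logical=[p,D,l,B,A]
After op 6 (swap(4, 0)): offset=2, physical=[B,p,A,D,l], logical=[A,D,l,B,p]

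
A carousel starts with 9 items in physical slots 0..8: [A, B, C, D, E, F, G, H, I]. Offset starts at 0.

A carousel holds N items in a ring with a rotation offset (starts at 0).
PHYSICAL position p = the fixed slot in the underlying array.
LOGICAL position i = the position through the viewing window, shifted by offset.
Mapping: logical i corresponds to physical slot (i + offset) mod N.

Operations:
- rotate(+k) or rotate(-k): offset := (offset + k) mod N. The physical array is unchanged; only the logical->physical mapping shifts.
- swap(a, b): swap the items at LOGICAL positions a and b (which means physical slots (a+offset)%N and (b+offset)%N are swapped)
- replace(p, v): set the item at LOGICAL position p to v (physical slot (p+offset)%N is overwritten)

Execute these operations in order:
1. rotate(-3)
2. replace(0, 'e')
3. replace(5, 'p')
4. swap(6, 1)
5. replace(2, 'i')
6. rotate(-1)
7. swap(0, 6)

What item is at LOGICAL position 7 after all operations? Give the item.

After op 1 (rotate(-3)): offset=6, physical=[A,B,C,D,E,F,G,H,I], logical=[G,H,I,A,B,C,D,E,F]
After op 2 (replace(0, 'e')): offset=6, physical=[A,B,C,D,E,F,e,H,I], logical=[e,H,I,A,B,C,D,E,F]
After op 3 (replace(5, 'p')): offset=6, physical=[A,B,p,D,E,F,e,H,I], logical=[e,H,I,A,B,p,D,E,F]
After op 4 (swap(6, 1)): offset=6, physical=[A,B,p,H,E,F,e,D,I], logical=[e,D,I,A,B,p,H,E,F]
After op 5 (replace(2, 'i')): offset=6, physical=[A,B,p,H,E,F,e,D,i], logical=[e,D,i,A,B,p,H,E,F]
After op 6 (rotate(-1)): offset=5, physical=[A,B,p,H,E,F,e,D,i], logical=[F,e,D,i,A,B,p,H,E]
After op 7 (swap(0, 6)): offset=5, physical=[A,B,F,H,E,p,e,D,i], logical=[p,e,D,i,A,B,F,H,E]

Answer: H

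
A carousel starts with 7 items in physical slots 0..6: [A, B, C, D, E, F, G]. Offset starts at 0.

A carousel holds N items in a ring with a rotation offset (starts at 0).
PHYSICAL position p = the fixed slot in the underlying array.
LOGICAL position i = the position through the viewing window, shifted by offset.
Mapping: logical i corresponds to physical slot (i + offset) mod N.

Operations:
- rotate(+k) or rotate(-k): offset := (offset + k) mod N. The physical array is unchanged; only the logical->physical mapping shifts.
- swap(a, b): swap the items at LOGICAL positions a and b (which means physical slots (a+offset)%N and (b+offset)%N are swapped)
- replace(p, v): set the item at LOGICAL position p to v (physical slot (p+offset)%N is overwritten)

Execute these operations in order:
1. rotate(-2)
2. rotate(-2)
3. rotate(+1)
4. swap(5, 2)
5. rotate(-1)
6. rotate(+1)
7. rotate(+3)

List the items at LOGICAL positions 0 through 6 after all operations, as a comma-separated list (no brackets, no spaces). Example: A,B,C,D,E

After op 1 (rotate(-2)): offset=5, physical=[A,B,C,D,E,F,G], logical=[F,G,A,B,C,D,E]
After op 2 (rotate(-2)): offset=3, physical=[A,B,C,D,E,F,G], logical=[D,E,F,G,A,B,C]
After op 3 (rotate(+1)): offset=4, physical=[A,B,C,D,E,F,G], logical=[E,F,G,A,B,C,D]
After op 4 (swap(5, 2)): offset=4, physical=[A,B,G,D,E,F,C], logical=[E,F,C,A,B,G,D]
After op 5 (rotate(-1)): offset=3, physical=[A,B,G,D,E,F,C], logical=[D,E,F,C,A,B,G]
After op 6 (rotate(+1)): offset=4, physical=[A,B,G,D,E,F,C], logical=[E,F,C,A,B,G,D]
After op 7 (rotate(+3)): offset=0, physical=[A,B,G,D,E,F,C], logical=[A,B,G,D,E,F,C]

Answer: A,B,G,D,E,F,C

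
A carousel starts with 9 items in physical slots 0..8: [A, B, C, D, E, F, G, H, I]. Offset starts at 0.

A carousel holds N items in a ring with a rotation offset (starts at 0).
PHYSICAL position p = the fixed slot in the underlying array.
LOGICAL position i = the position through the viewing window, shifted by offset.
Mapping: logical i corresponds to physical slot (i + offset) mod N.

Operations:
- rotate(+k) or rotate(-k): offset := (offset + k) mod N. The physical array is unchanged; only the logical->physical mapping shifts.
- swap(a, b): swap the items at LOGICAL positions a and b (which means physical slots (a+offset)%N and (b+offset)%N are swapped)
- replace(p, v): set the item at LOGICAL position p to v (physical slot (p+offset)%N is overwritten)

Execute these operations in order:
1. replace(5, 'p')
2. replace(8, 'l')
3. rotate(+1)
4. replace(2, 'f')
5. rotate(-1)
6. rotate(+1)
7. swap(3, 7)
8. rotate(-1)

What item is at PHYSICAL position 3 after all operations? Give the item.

Answer: f

Derivation:
After op 1 (replace(5, 'p')): offset=0, physical=[A,B,C,D,E,p,G,H,I], logical=[A,B,C,D,E,p,G,H,I]
After op 2 (replace(8, 'l')): offset=0, physical=[A,B,C,D,E,p,G,H,l], logical=[A,B,C,D,E,p,G,H,l]
After op 3 (rotate(+1)): offset=1, physical=[A,B,C,D,E,p,G,H,l], logical=[B,C,D,E,p,G,H,l,A]
After op 4 (replace(2, 'f')): offset=1, physical=[A,B,C,f,E,p,G,H,l], logical=[B,C,f,E,p,G,H,l,A]
After op 5 (rotate(-1)): offset=0, physical=[A,B,C,f,E,p,G,H,l], logical=[A,B,C,f,E,p,G,H,l]
After op 6 (rotate(+1)): offset=1, physical=[A,B,C,f,E,p,G,H,l], logical=[B,C,f,E,p,G,H,l,A]
After op 7 (swap(3, 7)): offset=1, physical=[A,B,C,f,l,p,G,H,E], logical=[B,C,f,l,p,G,H,E,A]
After op 8 (rotate(-1)): offset=0, physical=[A,B,C,f,l,p,G,H,E], logical=[A,B,C,f,l,p,G,H,E]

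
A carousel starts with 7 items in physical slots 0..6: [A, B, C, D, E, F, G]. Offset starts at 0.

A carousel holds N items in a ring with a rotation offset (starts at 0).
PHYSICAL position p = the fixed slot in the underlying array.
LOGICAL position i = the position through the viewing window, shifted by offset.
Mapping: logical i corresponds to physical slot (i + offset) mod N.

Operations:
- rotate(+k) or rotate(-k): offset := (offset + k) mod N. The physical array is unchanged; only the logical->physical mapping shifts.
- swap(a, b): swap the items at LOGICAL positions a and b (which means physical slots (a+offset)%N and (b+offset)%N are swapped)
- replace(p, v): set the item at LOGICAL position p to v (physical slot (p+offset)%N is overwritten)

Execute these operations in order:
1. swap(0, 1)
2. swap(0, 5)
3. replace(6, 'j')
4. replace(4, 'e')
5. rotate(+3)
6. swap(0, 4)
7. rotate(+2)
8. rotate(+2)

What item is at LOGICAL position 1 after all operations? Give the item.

After op 1 (swap(0, 1)): offset=0, physical=[B,A,C,D,E,F,G], logical=[B,A,C,D,E,F,G]
After op 2 (swap(0, 5)): offset=0, physical=[F,A,C,D,E,B,G], logical=[F,A,C,D,E,B,G]
After op 3 (replace(6, 'j')): offset=0, physical=[F,A,C,D,E,B,j], logical=[F,A,C,D,E,B,j]
After op 4 (replace(4, 'e')): offset=0, physical=[F,A,C,D,e,B,j], logical=[F,A,C,D,e,B,j]
After op 5 (rotate(+3)): offset=3, physical=[F,A,C,D,e,B,j], logical=[D,e,B,j,F,A,C]
After op 6 (swap(0, 4)): offset=3, physical=[D,A,C,F,e,B,j], logical=[F,e,B,j,D,A,C]
After op 7 (rotate(+2)): offset=5, physical=[D,A,C,F,e,B,j], logical=[B,j,D,A,C,F,e]
After op 8 (rotate(+2)): offset=0, physical=[D,A,C,F,e,B,j], logical=[D,A,C,F,e,B,j]

Answer: A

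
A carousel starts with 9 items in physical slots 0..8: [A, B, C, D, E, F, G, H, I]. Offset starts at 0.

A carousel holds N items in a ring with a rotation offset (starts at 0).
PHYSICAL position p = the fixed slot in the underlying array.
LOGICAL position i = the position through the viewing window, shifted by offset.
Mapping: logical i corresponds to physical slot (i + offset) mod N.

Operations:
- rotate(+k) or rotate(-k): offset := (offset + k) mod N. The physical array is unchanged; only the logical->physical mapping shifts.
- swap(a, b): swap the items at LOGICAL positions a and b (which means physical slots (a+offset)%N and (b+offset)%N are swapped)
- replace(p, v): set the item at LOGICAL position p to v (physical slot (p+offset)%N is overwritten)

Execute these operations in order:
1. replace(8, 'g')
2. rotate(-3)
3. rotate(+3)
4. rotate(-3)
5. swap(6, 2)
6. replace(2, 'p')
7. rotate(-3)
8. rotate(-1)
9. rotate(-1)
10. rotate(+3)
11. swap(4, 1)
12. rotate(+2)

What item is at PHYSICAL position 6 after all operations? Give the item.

After op 1 (replace(8, 'g')): offset=0, physical=[A,B,C,D,E,F,G,H,g], logical=[A,B,C,D,E,F,G,H,g]
After op 2 (rotate(-3)): offset=6, physical=[A,B,C,D,E,F,G,H,g], logical=[G,H,g,A,B,C,D,E,F]
After op 3 (rotate(+3)): offset=0, physical=[A,B,C,D,E,F,G,H,g], logical=[A,B,C,D,E,F,G,H,g]
After op 4 (rotate(-3)): offset=6, physical=[A,B,C,D,E,F,G,H,g], logical=[G,H,g,A,B,C,D,E,F]
After op 5 (swap(6, 2)): offset=6, physical=[A,B,C,g,E,F,G,H,D], logical=[G,H,D,A,B,C,g,E,F]
After op 6 (replace(2, 'p')): offset=6, physical=[A,B,C,g,E,F,G,H,p], logical=[G,H,p,A,B,C,g,E,F]
After op 7 (rotate(-3)): offset=3, physical=[A,B,C,g,E,F,G,H,p], logical=[g,E,F,G,H,p,A,B,C]
After op 8 (rotate(-1)): offset=2, physical=[A,B,C,g,E,F,G,H,p], logical=[C,g,E,F,G,H,p,A,B]
After op 9 (rotate(-1)): offset=1, physical=[A,B,C,g,E,F,G,H,p], logical=[B,C,g,E,F,G,H,p,A]
After op 10 (rotate(+3)): offset=4, physical=[A,B,C,g,E,F,G,H,p], logical=[E,F,G,H,p,A,B,C,g]
After op 11 (swap(4, 1)): offset=4, physical=[A,B,C,g,E,p,G,H,F], logical=[E,p,G,H,F,A,B,C,g]
After op 12 (rotate(+2)): offset=6, physical=[A,B,C,g,E,p,G,H,F], logical=[G,H,F,A,B,C,g,E,p]

Answer: G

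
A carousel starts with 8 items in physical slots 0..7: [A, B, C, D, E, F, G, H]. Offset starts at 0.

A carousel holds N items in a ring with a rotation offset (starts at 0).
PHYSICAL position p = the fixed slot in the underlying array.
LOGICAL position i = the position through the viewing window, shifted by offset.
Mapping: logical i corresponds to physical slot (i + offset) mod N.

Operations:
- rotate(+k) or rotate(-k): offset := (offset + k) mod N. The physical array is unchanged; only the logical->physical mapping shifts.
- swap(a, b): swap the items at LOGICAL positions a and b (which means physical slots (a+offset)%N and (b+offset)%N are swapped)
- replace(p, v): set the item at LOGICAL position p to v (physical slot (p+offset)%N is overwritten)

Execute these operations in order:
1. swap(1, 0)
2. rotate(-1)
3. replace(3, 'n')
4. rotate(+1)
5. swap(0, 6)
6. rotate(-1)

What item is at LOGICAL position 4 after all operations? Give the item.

After op 1 (swap(1, 0)): offset=0, physical=[B,A,C,D,E,F,G,H], logical=[B,A,C,D,E,F,G,H]
After op 2 (rotate(-1)): offset=7, physical=[B,A,C,D,E,F,G,H], logical=[H,B,A,C,D,E,F,G]
After op 3 (replace(3, 'n')): offset=7, physical=[B,A,n,D,E,F,G,H], logical=[H,B,A,n,D,E,F,G]
After op 4 (rotate(+1)): offset=0, physical=[B,A,n,D,E,F,G,H], logical=[B,A,n,D,E,F,G,H]
After op 5 (swap(0, 6)): offset=0, physical=[G,A,n,D,E,F,B,H], logical=[G,A,n,D,E,F,B,H]
After op 6 (rotate(-1)): offset=7, physical=[G,A,n,D,E,F,B,H], logical=[H,G,A,n,D,E,F,B]

Answer: D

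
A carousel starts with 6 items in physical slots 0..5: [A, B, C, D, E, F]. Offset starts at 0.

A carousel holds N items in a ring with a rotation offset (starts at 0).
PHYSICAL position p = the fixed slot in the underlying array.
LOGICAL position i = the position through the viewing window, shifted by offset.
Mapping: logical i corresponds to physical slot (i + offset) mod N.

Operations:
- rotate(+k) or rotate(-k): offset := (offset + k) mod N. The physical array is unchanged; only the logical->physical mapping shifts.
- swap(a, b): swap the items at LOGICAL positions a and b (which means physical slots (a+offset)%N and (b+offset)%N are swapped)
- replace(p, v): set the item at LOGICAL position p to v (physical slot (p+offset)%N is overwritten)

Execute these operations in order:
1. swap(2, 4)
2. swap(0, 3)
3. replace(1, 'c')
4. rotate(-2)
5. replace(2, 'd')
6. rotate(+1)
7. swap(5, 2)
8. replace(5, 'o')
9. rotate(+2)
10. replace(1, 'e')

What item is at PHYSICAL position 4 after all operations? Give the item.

After op 1 (swap(2, 4)): offset=0, physical=[A,B,E,D,C,F], logical=[A,B,E,D,C,F]
After op 2 (swap(0, 3)): offset=0, physical=[D,B,E,A,C,F], logical=[D,B,E,A,C,F]
After op 3 (replace(1, 'c')): offset=0, physical=[D,c,E,A,C,F], logical=[D,c,E,A,C,F]
After op 4 (rotate(-2)): offset=4, physical=[D,c,E,A,C,F], logical=[C,F,D,c,E,A]
After op 5 (replace(2, 'd')): offset=4, physical=[d,c,E,A,C,F], logical=[C,F,d,c,E,A]
After op 6 (rotate(+1)): offset=5, physical=[d,c,E,A,C,F], logical=[F,d,c,E,A,C]
After op 7 (swap(5, 2)): offset=5, physical=[d,C,E,A,c,F], logical=[F,d,C,E,A,c]
After op 8 (replace(5, 'o')): offset=5, physical=[d,C,E,A,o,F], logical=[F,d,C,E,A,o]
After op 9 (rotate(+2)): offset=1, physical=[d,C,E,A,o,F], logical=[C,E,A,o,F,d]
After op 10 (replace(1, 'e')): offset=1, physical=[d,C,e,A,o,F], logical=[C,e,A,o,F,d]

Answer: o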